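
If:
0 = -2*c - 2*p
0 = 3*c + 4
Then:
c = -4/3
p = 4/3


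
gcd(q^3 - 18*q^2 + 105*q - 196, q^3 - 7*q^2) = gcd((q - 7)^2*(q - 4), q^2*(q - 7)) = q - 7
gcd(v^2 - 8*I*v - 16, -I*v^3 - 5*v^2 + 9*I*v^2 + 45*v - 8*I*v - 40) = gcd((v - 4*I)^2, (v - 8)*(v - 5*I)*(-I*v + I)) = 1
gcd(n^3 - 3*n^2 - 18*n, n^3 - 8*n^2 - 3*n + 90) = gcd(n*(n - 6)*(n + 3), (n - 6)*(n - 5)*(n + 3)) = n^2 - 3*n - 18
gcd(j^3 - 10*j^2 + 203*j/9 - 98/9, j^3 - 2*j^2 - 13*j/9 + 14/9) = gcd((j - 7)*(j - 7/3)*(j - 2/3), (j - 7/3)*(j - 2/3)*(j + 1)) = j^2 - 3*j + 14/9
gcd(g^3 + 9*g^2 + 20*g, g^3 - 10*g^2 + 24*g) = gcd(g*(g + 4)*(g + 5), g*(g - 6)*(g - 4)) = g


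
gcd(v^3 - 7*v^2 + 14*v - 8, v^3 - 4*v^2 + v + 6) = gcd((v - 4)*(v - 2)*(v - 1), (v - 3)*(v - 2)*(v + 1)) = v - 2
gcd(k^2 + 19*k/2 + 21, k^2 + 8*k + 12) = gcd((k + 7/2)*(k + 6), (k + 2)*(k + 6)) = k + 6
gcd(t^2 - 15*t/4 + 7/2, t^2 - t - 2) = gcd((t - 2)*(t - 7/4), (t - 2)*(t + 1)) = t - 2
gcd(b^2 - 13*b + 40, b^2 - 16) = 1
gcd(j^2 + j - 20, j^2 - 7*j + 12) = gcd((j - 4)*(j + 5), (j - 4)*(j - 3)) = j - 4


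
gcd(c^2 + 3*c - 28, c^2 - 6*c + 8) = c - 4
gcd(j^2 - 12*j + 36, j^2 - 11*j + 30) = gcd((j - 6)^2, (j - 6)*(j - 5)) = j - 6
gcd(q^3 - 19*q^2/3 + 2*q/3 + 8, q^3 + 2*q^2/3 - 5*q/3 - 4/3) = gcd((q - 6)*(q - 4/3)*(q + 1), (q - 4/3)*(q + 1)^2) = q^2 - q/3 - 4/3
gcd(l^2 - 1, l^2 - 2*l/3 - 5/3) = l + 1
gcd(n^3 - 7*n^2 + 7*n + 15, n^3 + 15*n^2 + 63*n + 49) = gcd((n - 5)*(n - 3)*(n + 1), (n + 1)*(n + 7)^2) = n + 1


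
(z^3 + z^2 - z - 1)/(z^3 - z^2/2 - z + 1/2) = 2*(z + 1)/(2*z - 1)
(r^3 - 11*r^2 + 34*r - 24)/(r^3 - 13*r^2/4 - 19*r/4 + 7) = 4*(r - 6)/(4*r + 7)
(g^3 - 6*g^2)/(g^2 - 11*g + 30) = g^2/(g - 5)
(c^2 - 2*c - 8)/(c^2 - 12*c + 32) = (c + 2)/(c - 8)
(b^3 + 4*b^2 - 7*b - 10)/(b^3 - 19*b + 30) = (b + 1)/(b - 3)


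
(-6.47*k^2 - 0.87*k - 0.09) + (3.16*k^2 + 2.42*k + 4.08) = -3.31*k^2 + 1.55*k + 3.99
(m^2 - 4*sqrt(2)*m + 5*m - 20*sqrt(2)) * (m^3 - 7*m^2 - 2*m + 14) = m^5 - 4*sqrt(2)*m^4 - 2*m^4 - 37*m^3 + 8*sqrt(2)*m^3 + 4*m^2 + 148*sqrt(2)*m^2 - 16*sqrt(2)*m + 70*m - 280*sqrt(2)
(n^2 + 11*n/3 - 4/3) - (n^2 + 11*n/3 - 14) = 38/3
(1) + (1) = 2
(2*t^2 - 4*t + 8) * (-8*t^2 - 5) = -16*t^4 + 32*t^3 - 74*t^2 + 20*t - 40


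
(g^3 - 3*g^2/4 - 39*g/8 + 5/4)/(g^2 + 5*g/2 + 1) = (8*g^2 - 22*g + 5)/(4*(2*g + 1))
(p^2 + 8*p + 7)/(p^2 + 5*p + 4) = (p + 7)/(p + 4)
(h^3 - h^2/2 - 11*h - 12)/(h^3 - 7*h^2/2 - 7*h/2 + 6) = (h + 2)/(h - 1)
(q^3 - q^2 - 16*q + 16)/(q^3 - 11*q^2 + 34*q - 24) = (q + 4)/(q - 6)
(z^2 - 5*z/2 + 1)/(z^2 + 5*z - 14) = (z - 1/2)/(z + 7)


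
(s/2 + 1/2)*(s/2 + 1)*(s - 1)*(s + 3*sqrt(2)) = s^4/4 + s^3/2 + 3*sqrt(2)*s^3/4 - s^2/4 + 3*sqrt(2)*s^2/2 - 3*sqrt(2)*s/4 - s/2 - 3*sqrt(2)/2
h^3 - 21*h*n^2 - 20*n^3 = (h - 5*n)*(h + n)*(h + 4*n)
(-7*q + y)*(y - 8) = -7*q*y + 56*q + y^2 - 8*y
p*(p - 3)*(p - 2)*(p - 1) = p^4 - 6*p^3 + 11*p^2 - 6*p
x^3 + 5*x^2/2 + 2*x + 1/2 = (x + 1/2)*(x + 1)^2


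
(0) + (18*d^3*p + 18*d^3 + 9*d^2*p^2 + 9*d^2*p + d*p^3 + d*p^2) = 18*d^3*p + 18*d^3 + 9*d^2*p^2 + 9*d^2*p + d*p^3 + d*p^2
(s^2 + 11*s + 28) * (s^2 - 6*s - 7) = s^4 + 5*s^3 - 45*s^2 - 245*s - 196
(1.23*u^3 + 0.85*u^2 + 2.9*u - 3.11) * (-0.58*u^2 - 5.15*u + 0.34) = -0.7134*u^5 - 6.8275*u^4 - 5.6413*u^3 - 12.8422*u^2 + 17.0025*u - 1.0574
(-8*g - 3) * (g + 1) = -8*g^2 - 11*g - 3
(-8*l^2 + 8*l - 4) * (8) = -64*l^2 + 64*l - 32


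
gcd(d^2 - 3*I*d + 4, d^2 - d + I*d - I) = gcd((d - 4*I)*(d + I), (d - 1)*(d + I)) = d + I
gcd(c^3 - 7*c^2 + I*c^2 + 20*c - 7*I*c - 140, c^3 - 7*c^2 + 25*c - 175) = c^2 + c*(-7 + 5*I) - 35*I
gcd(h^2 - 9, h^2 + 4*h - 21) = h - 3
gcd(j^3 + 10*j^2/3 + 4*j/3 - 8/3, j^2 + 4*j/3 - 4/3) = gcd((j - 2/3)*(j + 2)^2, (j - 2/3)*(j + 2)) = j^2 + 4*j/3 - 4/3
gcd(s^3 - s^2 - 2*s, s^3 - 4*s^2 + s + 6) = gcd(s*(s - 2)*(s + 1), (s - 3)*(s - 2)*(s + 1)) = s^2 - s - 2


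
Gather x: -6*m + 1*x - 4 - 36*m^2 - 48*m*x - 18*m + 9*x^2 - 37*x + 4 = -36*m^2 - 24*m + 9*x^2 + x*(-48*m - 36)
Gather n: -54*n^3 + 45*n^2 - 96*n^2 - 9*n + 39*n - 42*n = -54*n^3 - 51*n^2 - 12*n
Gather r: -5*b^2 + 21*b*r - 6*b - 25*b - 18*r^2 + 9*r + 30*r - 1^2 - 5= -5*b^2 - 31*b - 18*r^2 + r*(21*b + 39) - 6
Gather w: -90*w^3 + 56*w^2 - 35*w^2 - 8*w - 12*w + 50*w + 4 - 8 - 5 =-90*w^3 + 21*w^2 + 30*w - 9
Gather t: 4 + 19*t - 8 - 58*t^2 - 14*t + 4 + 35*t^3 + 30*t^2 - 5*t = 35*t^3 - 28*t^2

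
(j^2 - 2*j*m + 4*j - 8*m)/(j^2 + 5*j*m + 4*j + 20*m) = (j - 2*m)/(j + 5*m)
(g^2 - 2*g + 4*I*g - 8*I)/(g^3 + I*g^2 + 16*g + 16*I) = (g - 2)/(g^2 - 3*I*g + 4)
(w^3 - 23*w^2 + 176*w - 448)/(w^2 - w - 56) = (w^2 - 15*w + 56)/(w + 7)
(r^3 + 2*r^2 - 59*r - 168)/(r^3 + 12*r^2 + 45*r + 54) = (r^2 - r - 56)/(r^2 + 9*r + 18)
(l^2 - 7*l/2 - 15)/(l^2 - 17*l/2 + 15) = (2*l + 5)/(2*l - 5)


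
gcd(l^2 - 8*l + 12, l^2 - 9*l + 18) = l - 6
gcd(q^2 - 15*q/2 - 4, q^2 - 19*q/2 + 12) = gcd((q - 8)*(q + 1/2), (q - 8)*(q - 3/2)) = q - 8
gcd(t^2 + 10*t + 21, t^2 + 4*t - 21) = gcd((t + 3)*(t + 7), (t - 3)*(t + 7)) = t + 7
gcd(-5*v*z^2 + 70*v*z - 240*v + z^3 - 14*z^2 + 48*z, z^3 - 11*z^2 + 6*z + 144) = z^2 - 14*z + 48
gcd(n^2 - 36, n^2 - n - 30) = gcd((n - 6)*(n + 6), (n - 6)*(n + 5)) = n - 6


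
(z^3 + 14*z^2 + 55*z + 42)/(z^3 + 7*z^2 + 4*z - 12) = (z^2 + 8*z + 7)/(z^2 + z - 2)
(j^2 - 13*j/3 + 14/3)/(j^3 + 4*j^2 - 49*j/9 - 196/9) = 3*(j - 2)/(3*j^2 + 19*j + 28)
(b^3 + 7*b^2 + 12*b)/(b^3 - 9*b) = (b + 4)/(b - 3)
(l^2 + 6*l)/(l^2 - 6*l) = (l + 6)/(l - 6)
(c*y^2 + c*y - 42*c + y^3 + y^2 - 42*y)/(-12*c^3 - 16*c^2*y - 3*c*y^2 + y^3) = (y^2 + y - 42)/(-12*c^2 - 4*c*y + y^2)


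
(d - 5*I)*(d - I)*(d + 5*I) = d^3 - I*d^2 + 25*d - 25*I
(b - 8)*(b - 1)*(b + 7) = b^3 - 2*b^2 - 55*b + 56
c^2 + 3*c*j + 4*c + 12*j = (c + 4)*(c + 3*j)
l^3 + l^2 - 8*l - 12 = (l - 3)*(l + 2)^2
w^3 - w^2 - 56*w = w*(w - 8)*(w + 7)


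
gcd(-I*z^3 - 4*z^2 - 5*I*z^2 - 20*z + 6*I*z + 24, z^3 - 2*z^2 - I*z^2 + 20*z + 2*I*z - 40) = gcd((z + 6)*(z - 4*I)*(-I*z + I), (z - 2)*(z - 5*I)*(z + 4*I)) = 1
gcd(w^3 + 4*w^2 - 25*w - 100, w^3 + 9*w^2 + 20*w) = w^2 + 9*w + 20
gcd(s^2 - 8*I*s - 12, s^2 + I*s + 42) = s - 6*I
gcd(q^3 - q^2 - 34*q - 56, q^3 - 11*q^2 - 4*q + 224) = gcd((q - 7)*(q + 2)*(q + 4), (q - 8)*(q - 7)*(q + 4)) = q^2 - 3*q - 28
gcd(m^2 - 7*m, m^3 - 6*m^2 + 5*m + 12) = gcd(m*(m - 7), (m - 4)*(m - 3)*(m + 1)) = 1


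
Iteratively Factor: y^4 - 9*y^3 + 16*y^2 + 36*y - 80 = (y - 5)*(y^3 - 4*y^2 - 4*y + 16) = (y - 5)*(y - 4)*(y^2 - 4) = (y - 5)*(y - 4)*(y + 2)*(y - 2)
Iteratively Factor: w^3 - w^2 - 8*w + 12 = (w - 2)*(w^2 + w - 6) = (w - 2)*(w + 3)*(w - 2)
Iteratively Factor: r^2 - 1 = (r - 1)*(r + 1)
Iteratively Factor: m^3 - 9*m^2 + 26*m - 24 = (m - 4)*(m^2 - 5*m + 6) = (m - 4)*(m - 2)*(m - 3)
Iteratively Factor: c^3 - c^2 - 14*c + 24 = (c - 3)*(c^2 + 2*c - 8) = (c - 3)*(c - 2)*(c + 4)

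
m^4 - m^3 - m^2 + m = m*(m - 1)^2*(m + 1)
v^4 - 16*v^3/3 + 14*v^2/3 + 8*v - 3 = (v - 3)^2*(v - 1/3)*(v + 1)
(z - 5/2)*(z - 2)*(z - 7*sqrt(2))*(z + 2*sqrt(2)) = z^4 - 5*sqrt(2)*z^3 - 9*z^3/2 - 23*z^2 + 45*sqrt(2)*z^2/2 - 25*sqrt(2)*z + 126*z - 140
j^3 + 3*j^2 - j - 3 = (j - 1)*(j + 1)*(j + 3)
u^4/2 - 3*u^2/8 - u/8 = u*(u/2 + 1/4)*(u - 1)*(u + 1/2)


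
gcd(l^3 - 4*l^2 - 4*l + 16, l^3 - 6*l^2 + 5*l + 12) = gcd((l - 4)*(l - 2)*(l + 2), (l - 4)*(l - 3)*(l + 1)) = l - 4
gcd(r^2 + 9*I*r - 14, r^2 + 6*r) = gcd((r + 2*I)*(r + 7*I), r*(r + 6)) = 1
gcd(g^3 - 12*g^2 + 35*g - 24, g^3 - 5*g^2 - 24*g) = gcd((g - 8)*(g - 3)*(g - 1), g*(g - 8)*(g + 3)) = g - 8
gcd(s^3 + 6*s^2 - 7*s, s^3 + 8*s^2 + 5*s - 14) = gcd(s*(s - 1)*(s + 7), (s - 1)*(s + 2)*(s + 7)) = s^2 + 6*s - 7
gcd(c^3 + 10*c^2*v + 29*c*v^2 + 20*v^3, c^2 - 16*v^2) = c + 4*v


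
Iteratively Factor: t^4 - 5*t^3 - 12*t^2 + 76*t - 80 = (t - 5)*(t^3 - 12*t + 16) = (t - 5)*(t - 2)*(t^2 + 2*t - 8) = (t - 5)*(t - 2)*(t + 4)*(t - 2)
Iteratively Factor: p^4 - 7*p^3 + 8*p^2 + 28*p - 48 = (p - 2)*(p^3 - 5*p^2 - 2*p + 24) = (p - 4)*(p - 2)*(p^2 - p - 6) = (p - 4)*(p - 3)*(p - 2)*(p + 2)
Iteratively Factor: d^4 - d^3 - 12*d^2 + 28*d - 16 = (d - 2)*(d^3 + d^2 - 10*d + 8) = (d - 2)^2*(d^2 + 3*d - 4) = (d - 2)^2*(d + 4)*(d - 1)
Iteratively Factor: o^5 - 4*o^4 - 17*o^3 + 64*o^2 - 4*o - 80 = (o - 5)*(o^4 + o^3 - 12*o^2 + 4*o + 16) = (o - 5)*(o + 4)*(o^3 - 3*o^2 + 4) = (o - 5)*(o + 1)*(o + 4)*(o^2 - 4*o + 4) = (o - 5)*(o - 2)*(o + 1)*(o + 4)*(o - 2)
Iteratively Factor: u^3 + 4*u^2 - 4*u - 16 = (u - 2)*(u^2 + 6*u + 8) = (u - 2)*(u + 2)*(u + 4)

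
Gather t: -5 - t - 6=-t - 11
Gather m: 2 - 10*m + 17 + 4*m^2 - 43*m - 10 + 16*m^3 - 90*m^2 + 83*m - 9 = 16*m^3 - 86*m^2 + 30*m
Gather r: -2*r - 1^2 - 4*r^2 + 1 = -4*r^2 - 2*r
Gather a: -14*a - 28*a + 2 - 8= -42*a - 6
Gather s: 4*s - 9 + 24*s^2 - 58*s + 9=24*s^2 - 54*s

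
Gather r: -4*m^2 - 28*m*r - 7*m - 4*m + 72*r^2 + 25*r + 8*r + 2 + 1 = -4*m^2 - 11*m + 72*r^2 + r*(33 - 28*m) + 3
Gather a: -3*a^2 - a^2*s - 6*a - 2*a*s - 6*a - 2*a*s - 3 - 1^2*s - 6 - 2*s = a^2*(-s - 3) + a*(-4*s - 12) - 3*s - 9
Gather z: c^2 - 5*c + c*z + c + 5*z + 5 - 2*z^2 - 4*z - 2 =c^2 - 4*c - 2*z^2 + z*(c + 1) + 3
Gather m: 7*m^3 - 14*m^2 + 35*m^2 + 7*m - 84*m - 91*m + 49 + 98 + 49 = 7*m^3 + 21*m^2 - 168*m + 196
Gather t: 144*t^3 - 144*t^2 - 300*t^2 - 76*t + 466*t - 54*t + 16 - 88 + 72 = 144*t^3 - 444*t^2 + 336*t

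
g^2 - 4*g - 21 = (g - 7)*(g + 3)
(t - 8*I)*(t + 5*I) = t^2 - 3*I*t + 40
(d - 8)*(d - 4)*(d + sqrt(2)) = d^3 - 12*d^2 + sqrt(2)*d^2 - 12*sqrt(2)*d + 32*d + 32*sqrt(2)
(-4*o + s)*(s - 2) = -4*o*s + 8*o + s^2 - 2*s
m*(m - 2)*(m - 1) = m^3 - 3*m^2 + 2*m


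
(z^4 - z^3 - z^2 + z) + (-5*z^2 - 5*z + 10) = z^4 - z^3 - 6*z^2 - 4*z + 10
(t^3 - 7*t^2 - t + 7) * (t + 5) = t^4 - 2*t^3 - 36*t^2 + 2*t + 35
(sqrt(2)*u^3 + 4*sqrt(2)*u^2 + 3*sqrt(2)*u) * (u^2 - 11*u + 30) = sqrt(2)*u^5 - 7*sqrt(2)*u^4 - 11*sqrt(2)*u^3 + 87*sqrt(2)*u^2 + 90*sqrt(2)*u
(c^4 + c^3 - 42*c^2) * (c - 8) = c^5 - 7*c^4 - 50*c^3 + 336*c^2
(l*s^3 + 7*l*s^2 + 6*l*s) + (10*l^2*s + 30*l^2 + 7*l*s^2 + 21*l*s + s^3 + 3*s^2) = 10*l^2*s + 30*l^2 + l*s^3 + 14*l*s^2 + 27*l*s + s^3 + 3*s^2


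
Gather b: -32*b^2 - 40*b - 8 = -32*b^2 - 40*b - 8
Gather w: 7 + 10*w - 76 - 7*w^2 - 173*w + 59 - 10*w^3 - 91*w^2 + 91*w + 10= -10*w^3 - 98*w^2 - 72*w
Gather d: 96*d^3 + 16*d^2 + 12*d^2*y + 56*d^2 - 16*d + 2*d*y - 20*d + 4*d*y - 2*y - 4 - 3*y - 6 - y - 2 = 96*d^3 + d^2*(12*y + 72) + d*(6*y - 36) - 6*y - 12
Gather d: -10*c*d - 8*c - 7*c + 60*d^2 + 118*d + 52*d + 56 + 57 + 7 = -15*c + 60*d^2 + d*(170 - 10*c) + 120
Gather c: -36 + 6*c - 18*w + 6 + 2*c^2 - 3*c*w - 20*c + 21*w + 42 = 2*c^2 + c*(-3*w - 14) + 3*w + 12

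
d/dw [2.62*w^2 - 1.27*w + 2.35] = 5.24*w - 1.27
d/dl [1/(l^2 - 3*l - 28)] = (3 - 2*l)/(-l^2 + 3*l + 28)^2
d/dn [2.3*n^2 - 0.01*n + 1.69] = 4.6*n - 0.01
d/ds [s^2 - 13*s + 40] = 2*s - 13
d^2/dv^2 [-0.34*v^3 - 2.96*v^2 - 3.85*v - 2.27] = -2.04*v - 5.92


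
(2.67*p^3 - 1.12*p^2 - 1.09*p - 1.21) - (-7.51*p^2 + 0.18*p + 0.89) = 2.67*p^3 + 6.39*p^2 - 1.27*p - 2.1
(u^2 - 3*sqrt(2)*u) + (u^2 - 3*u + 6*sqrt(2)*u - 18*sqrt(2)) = 2*u^2 - 3*u + 3*sqrt(2)*u - 18*sqrt(2)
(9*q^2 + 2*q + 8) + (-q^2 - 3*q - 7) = 8*q^2 - q + 1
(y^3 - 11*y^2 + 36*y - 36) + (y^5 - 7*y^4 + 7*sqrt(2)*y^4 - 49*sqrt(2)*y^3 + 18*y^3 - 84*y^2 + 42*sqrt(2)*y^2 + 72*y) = y^5 - 7*y^4 + 7*sqrt(2)*y^4 - 49*sqrt(2)*y^3 + 19*y^3 - 95*y^2 + 42*sqrt(2)*y^2 + 108*y - 36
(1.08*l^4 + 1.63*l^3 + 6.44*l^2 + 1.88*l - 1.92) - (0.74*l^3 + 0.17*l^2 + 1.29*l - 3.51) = 1.08*l^4 + 0.89*l^3 + 6.27*l^2 + 0.59*l + 1.59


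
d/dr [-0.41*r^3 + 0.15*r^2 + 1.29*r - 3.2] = -1.23*r^2 + 0.3*r + 1.29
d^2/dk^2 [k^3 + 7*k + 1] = 6*k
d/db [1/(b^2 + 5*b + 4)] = (-2*b - 5)/(b^2 + 5*b + 4)^2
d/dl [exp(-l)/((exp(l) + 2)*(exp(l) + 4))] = (-3*exp(2*l) - 12*exp(l) - 8)*exp(-l)/(exp(4*l) + 12*exp(3*l) + 52*exp(2*l) + 96*exp(l) + 64)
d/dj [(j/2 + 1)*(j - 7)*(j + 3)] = 3*j^2/2 - 2*j - 29/2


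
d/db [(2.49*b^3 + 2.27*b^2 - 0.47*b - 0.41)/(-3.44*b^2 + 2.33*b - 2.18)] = (-8.5656*b^4 + 11.6034*b^3 - 12.6123*b^2 - 12.718*b + 1.9799)/(11.8336*b^4 - 16.0304*b^3 + 20.4273*b^2 - 10.1588*b + 4.7524)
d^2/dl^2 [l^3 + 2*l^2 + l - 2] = 6*l + 4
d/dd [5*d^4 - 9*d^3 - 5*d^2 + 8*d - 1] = 20*d^3 - 27*d^2 - 10*d + 8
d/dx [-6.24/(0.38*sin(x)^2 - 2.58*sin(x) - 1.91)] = (4.7424*sin(x) - 16.0992)*cos(x)/(-0.38*sin(x)^2 + 2.58*sin(x) + 1.91)^2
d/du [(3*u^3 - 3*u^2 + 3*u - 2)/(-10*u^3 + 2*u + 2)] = (-15*u^4 + 36*u^3 - 24*u^2 - 6*u + 5)/(2*(25*u^6 - 10*u^4 - 10*u^3 + u^2 + 2*u + 1))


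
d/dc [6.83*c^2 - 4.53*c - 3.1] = 13.66*c - 4.53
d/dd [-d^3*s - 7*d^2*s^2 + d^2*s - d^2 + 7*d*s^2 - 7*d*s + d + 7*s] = -3*d^2*s - 14*d*s^2 + 2*d*s - 2*d + 7*s^2 - 7*s + 1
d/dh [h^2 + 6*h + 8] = 2*h + 6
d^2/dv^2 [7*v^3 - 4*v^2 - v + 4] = 42*v - 8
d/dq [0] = 0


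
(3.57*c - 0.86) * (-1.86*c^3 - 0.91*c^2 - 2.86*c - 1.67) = -6.6402*c^4 - 1.6491*c^3 - 9.4276*c^2 - 3.5023*c + 1.4362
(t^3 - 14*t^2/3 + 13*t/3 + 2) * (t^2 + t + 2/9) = t^5 - 11*t^4/3 - t^3/9 + 143*t^2/27 + 80*t/27 + 4/9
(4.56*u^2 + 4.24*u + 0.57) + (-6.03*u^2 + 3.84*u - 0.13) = -1.47*u^2 + 8.08*u + 0.44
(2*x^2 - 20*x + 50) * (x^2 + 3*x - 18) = 2*x^4 - 14*x^3 - 46*x^2 + 510*x - 900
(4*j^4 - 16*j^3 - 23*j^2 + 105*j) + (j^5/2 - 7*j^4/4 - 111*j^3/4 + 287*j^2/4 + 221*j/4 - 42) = j^5/2 + 9*j^4/4 - 175*j^3/4 + 195*j^2/4 + 641*j/4 - 42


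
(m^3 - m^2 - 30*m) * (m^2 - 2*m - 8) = m^5 - 3*m^4 - 36*m^3 + 68*m^2 + 240*m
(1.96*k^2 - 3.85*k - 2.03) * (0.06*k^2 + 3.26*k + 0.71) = 0.1176*k^4 + 6.1586*k^3 - 11.2812*k^2 - 9.3513*k - 1.4413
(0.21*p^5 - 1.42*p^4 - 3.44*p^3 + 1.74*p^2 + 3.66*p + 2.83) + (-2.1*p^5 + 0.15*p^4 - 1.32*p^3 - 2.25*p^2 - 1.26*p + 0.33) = -1.89*p^5 - 1.27*p^4 - 4.76*p^3 - 0.51*p^2 + 2.4*p + 3.16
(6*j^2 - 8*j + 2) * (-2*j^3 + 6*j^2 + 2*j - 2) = -12*j^5 + 52*j^4 - 40*j^3 - 16*j^2 + 20*j - 4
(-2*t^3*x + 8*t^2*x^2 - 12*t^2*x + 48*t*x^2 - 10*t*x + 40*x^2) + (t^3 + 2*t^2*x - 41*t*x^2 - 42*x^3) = -2*t^3*x + t^3 + 8*t^2*x^2 - 10*t^2*x + 7*t*x^2 - 10*t*x - 42*x^3 + 40*x^2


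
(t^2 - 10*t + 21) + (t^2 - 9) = 2*t^2 - 10*t + 12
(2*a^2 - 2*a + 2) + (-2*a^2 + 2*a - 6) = -4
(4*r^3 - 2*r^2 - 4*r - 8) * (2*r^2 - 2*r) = 8*r^5 - 12*r^4 - 4*r^3 - 8*r^2 + 16*r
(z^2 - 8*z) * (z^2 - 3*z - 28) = z^4 - 11*z^3 - 4*z^2 + 224*z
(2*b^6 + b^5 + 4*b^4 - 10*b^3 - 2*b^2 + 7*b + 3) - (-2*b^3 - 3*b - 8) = 2*b^6 + b^5 + 4*b^4 - 8*b^3 - 2*b^2 + 10*b + 11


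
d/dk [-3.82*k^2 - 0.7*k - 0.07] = -7.64*k - 0.7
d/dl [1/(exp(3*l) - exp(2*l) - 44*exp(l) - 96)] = (-3*exp(2*l) + 2*exp(l) + 44)*exp(l)/(-exp(3*l) + exp(2*l) + 44*exp(l) + 96)^2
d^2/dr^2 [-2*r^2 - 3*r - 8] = -4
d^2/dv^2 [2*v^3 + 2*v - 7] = 12*v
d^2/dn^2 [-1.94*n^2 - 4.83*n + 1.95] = -3.88000000000000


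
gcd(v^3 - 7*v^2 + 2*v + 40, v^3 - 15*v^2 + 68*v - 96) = v - 4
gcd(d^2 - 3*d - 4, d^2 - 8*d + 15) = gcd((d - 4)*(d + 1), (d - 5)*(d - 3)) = 1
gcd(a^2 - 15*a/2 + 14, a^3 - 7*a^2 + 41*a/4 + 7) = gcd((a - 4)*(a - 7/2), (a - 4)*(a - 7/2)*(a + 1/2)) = a^2 - 15*a/2 + 14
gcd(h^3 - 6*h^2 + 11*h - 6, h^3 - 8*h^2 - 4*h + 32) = h - 2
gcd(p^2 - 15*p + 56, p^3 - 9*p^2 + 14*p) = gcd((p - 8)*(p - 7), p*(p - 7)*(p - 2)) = p - 7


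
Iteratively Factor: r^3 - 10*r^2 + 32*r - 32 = (r - 4)*(r^2 - 6*r + 8) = (r - 4)^2*(r - 2)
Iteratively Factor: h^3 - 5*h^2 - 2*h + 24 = (h + 2)*(h^2 - 7*h + 12) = (h - 3)*(h + 2)*(h - 4)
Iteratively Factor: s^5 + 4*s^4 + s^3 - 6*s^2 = (s + 3)*(s^4 + s^3 - 2*s^2) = (s + 2)*(s + 3)*(s^3 - s^2) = (s - 1)*(s + 2)*(s + 3)*(s^2) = s*(s - 1)*(s + 2)*(s + 3)*(s)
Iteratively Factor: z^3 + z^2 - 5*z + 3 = (z + 3)*(z^2 - 2*z + 1) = (z - 1)*(z + 3)*(z - 1)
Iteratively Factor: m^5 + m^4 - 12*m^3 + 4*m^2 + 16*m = (m + 1)*(m^4 - 12*m^2 + 16*m) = m*(m + 1)*(m^3 - 12*m + 16) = m*(m - 2)*(m + 1)*(m^2 + 2*m - 8) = m*(m - 2)^2*(m + 1)*(m + 4)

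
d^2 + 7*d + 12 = (d + 3)*(d + 4)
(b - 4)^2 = b^2 - 8*b + 16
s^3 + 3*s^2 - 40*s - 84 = (s - 6)*(s + 2)*(s + 7)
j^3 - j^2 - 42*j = j*(j - 7)*(j + 6)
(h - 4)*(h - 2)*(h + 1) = h^3 - 5*h^2 + 2*h + 8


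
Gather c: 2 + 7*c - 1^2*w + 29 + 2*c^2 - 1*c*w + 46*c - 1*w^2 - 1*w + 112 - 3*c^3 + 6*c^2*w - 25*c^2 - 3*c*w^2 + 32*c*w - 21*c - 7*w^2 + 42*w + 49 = -3*c^3 + c^2*(6*w - 23) + c*(-3*w^2 + 31*w + 32) - 8*w^2 + 40*w + 192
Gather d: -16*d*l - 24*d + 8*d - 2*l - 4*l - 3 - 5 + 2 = d*(-16*l - 16) - 6*l - 6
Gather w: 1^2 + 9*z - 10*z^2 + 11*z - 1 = -10*z^2 + 20*z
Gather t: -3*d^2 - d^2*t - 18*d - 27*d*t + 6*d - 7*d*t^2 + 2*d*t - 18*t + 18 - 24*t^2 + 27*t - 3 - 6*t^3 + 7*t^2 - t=-3*d^2 - 12*d - 6*t^3 + t^2*(-7*d - 17) + t*(-d^2 - 25*d + 8) + 15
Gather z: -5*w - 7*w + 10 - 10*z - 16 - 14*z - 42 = -12*w - 24*z - 48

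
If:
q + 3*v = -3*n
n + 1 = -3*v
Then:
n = -3*v - 1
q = 6*v + 3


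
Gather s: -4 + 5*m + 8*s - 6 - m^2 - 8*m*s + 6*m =-m^2 + 11*m + s*(8 - 8*m) - 10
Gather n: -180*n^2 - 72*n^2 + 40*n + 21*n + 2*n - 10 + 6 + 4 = -252*n^2 + 63*n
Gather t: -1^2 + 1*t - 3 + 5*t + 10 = 6*t + 6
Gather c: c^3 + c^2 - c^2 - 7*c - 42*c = c^3 - 49*c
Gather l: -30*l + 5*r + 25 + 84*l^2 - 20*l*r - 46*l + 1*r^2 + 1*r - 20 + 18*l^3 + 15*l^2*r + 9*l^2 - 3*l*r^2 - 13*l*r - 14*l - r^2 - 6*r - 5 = 18*l^3 + l^2*(15*r + 93) + l*(-3*r^2 - 33*r - 90)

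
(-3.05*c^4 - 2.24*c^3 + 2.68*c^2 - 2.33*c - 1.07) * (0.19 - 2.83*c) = 8.6315*c^5 + 5.7597*c^4 - 8.01*c^3 + 7.1031*c^2 + 2.5854*c - 0.2033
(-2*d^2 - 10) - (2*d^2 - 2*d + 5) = -4*d^2 + 2*d - 15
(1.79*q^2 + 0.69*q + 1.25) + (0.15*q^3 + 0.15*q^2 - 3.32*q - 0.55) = 0.15*q^3 + 1.94*q^2 - 2.63*q + 0.7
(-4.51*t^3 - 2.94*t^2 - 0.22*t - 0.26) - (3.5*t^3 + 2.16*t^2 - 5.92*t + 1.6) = -8.01*t^3 - 5.1*t^2 + 5.7*t - 1.86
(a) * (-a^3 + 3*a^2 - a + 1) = -a^4 + 3*a^3 - a^2 + a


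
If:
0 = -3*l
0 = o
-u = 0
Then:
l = 0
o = 0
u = 0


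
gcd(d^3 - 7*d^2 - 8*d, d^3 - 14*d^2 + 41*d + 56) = d^2 - 7*d - 8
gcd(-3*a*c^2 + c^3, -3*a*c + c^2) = 3*a*c - c^2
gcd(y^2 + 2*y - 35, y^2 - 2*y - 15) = y - 5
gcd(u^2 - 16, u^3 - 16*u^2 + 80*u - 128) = u - 4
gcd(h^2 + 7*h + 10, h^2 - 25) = h + 5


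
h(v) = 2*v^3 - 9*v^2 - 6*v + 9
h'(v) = 6*v^2 - 18*v - 6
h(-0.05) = 9.28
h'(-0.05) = -5.08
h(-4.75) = -379.91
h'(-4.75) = 214.88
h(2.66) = -33.00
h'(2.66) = -11.43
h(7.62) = 325.60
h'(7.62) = 205.23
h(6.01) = 82.02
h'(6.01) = 102.54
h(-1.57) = -11.50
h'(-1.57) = 37.05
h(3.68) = -35.29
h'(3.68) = 9.01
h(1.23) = -8.27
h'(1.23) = -19.06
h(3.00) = -36.00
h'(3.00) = -6.00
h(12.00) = 2097.00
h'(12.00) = 642.00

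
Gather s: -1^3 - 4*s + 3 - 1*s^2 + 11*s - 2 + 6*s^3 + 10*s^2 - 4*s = 6*s^3 + 9*s^2 + 3*s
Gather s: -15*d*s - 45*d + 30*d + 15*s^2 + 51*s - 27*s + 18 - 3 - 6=-15*d + 15*s^2 + s*(24 - 15*d) + 9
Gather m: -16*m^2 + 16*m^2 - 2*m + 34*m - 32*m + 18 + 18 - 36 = 0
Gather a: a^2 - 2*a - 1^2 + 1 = a^2 - 2*a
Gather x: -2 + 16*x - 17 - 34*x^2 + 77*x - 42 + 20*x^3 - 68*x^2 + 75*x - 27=20*x^3 - 102*x^2 + 168*x - 88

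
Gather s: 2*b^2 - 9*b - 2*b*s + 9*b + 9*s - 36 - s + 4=2*b^2 + s*(8 - 2*b) - 32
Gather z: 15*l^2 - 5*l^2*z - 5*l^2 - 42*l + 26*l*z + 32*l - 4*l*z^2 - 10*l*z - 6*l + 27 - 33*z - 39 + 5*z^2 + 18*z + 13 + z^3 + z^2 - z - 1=10*l^2 - 16*l + z^3 + z^2*(6 - 4*l) + z*(-5*l^2 + 16*l - 16)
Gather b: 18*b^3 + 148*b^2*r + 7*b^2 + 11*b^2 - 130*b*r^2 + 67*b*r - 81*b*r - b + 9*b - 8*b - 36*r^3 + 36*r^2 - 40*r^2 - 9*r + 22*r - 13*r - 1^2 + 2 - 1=18*b^3 + b^2*(148*r + 18) + b*(-130*r^2 - 14*r) - 36*r^3 - 4*r^2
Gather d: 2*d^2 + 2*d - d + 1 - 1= 2*d^2 + d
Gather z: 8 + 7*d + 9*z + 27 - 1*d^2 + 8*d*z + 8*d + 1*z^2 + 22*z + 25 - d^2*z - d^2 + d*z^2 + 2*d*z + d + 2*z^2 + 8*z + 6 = -2*d^2 + 16*d + z^2*(d + 3) + z*(-d^2 + 10*d + 39) + 66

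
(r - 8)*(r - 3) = r^2 - 11*r + 24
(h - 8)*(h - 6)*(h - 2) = h^3 - 16*h^2 + 76*h - 96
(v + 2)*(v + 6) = v^2 + 8*v + 12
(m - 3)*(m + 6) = m^2 + 3*m - 18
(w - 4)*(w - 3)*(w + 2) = w^3 - 5*w^2 - 2*w + 24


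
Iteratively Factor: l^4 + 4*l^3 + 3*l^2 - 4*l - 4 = (l - 1)*(l^3 + 5*l^2 + 8*l + 4) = (l - 1)*(l + 2)*(l^2 + 3*l + 2) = (l - 1)*(l + 1)*(l + 2)*(l + 2)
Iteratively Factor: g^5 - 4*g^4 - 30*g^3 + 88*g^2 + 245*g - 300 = (g + 3)*(g^4 - 7*g^3 - 9*g^2 + 115*g - 100) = (g - 5)*(g + 3)*(g^3 - 2*g^2 - 19*g + 20) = (g - 5)*(g - 1)*(g + 3)*(g^2 - g - 20) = (g - 5)*(g - 1)*(g + 3)*(g + 4)*(g - 5)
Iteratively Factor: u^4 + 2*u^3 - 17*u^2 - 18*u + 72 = (u + 3)*(u^3 - u^2 - 14*u + 24) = (u + 3)*(u + 4)*(u^2 - 5*u + 6) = (u - 2)*(u + 3)*(u + 4)*(u - 3)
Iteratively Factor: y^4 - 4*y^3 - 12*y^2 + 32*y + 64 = (y + 2)*(y^3 - 6*y^2 + 32) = (y - 4)*(y + 2)*(y^2 - 2*y - 8) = (y - 4)^2*(y + 2)*(y + 2)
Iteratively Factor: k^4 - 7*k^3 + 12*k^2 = (k)*(k^3 - 7*k^2 + 12*k) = k*(k - 4)*(k^2 - 3*k) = k^2*(k - 4)*(k - 3)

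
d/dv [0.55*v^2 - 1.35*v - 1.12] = 1.1*v - 1.35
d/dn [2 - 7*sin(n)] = -7*cos(n)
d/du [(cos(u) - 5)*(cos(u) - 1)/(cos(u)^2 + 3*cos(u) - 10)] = 3*(-3*cos(u)^2 + 10*cos(u) - 15)*sin(u)/((cos(u) - 2)^2*(cos(u) + 5)^2)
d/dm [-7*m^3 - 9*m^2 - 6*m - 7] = -21*m^2 - 18*m - 6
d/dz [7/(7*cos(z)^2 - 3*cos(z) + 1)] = 7*(14*cos(z) - 3)*sin(z)/(7*cos(z)^2 - 3*cos(z) + 1)^2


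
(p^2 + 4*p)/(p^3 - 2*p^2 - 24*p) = 1/(p - 6)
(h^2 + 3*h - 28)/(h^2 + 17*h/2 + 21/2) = 2*(h - 4)/(2*h + 3)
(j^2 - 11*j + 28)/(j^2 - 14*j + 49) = (j - 4)/(j - 7)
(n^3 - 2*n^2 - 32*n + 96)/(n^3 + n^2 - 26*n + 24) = (n - 4)/(n - 1)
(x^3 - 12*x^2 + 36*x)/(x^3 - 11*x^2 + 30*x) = (x - 6)/(x - 5)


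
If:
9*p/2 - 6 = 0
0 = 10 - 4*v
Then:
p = 4/3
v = 5/2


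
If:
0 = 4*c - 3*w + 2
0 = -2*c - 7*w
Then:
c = -7/17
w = 2/17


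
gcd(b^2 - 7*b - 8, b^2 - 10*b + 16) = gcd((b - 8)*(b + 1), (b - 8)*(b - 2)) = b - 8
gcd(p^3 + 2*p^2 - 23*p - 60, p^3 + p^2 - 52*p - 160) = p + 4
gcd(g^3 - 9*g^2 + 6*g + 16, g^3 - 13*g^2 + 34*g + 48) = g^2 - 7*g - 8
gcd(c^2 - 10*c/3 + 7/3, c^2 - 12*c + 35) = 1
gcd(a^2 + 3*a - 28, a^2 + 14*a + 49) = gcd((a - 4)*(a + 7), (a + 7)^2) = a + 7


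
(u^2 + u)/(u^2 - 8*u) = (u + 1)/(u - 8)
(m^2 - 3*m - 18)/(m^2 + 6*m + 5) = (m^2 - 3*m - 18)/(m^2 + 6*m + 5)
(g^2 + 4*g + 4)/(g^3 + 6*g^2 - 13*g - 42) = (g + 2)/(g^2 + 4*g - 21)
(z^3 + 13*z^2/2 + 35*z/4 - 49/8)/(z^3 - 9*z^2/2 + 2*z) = (z^2 + 7*z + 49/4)/(z*(z - 4))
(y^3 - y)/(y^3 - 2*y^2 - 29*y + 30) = y*(y + 1)/(y^2 - y - 30)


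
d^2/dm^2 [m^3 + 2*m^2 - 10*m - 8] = 6*m + 4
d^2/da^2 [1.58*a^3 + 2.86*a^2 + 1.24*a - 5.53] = 9.48*a + 5.72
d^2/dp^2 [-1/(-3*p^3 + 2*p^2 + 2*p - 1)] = 2*((2 - 9*p)*(3*p^3 - 2*p^2 - 2*p + 1) + (-9*p^2 + 4*p + 2)^2)/(3*p^3 - 2*p^2 - 2*p + 1)^3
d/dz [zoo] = 0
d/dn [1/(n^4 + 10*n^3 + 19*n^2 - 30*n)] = 2*(-2*n^3 - 15*n^2 - 19*n + 15)/(n^2*(n^3 + 10*n^2 + 19*n - 30)^2)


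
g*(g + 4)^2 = g^3 + 8*g^2 + 16*g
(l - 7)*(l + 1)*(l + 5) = l^3 - l^2 - 37*l - 35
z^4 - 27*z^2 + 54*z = z*(z - 3)^2*(z + 6)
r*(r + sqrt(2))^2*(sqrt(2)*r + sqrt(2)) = sqrt(2)*r^4 + sqrt(2)*r^3 + 4*r^3 + 2*sqrt(2)*r^2 + 4*r^2 + 2*sqrt(2)*r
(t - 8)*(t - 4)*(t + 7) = t^3 - 5*t^2 - 52*t + 224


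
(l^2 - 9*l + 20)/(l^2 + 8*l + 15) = (l^2 - 9*l + 20)/(l^2 + 8*l + 15)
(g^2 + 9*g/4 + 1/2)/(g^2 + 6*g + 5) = (4*g^2 + 9*g + 2)/(4*(g^2 + 6*g + 5))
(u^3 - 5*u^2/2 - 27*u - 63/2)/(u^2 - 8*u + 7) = (2*u^2 + 9*u + 9)/(2*(u - 1))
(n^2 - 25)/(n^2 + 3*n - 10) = (n - 5)/(n - 2)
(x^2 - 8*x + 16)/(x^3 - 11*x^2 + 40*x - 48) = 1/(x - 3)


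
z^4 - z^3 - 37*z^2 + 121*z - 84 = (z - 4)*(z - 3)*(z - 1)*(z + 7)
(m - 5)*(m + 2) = m^2 - 3*m - 10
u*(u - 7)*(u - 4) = u^3 - 11*u^2 + 28*u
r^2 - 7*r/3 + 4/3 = (r - 4/3)*(r - 1)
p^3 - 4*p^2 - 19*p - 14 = (p - 7)*(p + 1)*(p + 2)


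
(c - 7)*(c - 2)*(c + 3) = c^3 - 6*c^2 - 13*c + 42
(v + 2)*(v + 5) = v^2 + 7*v + 10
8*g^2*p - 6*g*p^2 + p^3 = p*(-4*g + p)*(-2*g + p)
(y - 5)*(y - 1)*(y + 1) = y^3 - 5*y^2 - y + 5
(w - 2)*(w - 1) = w^2 - 3*w + 2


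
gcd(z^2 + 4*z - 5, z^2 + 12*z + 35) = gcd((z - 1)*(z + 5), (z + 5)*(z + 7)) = z + 5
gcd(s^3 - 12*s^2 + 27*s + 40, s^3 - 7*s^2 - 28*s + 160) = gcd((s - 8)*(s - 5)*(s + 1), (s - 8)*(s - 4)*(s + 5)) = s - 8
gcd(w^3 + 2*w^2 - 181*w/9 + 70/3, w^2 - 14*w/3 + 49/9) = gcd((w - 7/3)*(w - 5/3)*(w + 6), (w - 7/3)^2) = w - 7/3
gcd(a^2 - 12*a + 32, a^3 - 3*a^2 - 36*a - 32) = a - 8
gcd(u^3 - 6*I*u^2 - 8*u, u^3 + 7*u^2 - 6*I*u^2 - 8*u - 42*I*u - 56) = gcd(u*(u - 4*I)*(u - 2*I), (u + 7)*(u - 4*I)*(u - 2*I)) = u^2 - 6*I*u - 8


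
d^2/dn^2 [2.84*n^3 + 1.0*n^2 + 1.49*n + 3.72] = 17.04*n + 2.0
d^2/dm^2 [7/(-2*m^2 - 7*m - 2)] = 14*(4*m^2 + 14*m - (4*m + 7)^2 + 4)/(2*m^2 + 7*m + 2)^3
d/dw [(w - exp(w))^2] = 2*(1 - exp(w))*(w - exp(w))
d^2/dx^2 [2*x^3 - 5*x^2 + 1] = 12*x - 10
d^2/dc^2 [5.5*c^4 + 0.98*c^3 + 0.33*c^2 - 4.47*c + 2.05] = 66.0*c^2 + 5.88*c + 0.66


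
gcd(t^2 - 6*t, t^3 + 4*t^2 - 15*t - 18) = 1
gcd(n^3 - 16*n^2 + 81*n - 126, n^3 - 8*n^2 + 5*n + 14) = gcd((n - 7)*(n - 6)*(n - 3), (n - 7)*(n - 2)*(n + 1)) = n - 7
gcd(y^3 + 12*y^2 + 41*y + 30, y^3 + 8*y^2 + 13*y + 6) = y^2 + 7*y + 6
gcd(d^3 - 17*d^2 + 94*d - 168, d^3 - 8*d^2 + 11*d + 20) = d - 4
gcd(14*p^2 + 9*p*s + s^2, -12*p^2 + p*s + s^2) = 1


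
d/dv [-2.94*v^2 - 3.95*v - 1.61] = -5.88*v - 3.95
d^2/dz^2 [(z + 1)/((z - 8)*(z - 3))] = 2*(z^3 + 3*z^2 - 105*z + 361)/(z^6 - 33*z^5 + 435*z^4 - 2915*z^3 + 10440*z^2 - 19008*z + 13824)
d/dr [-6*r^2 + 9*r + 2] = 9 - 12*r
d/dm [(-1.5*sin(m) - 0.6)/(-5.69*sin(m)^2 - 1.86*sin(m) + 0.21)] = (-6.828*sin(m) + 4.2675*cos(2*m) - 5.6985)*cos(m)/(5.69*sin(m)^2 + 1.86*sin(m) - 0.21)^2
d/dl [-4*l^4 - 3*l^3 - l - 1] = -16*l^3 - 9*l^2 - 1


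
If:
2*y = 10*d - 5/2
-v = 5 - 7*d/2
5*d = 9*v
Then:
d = 90/53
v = 50/53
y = 1535/212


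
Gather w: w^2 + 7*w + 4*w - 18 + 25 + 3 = w^2 + 11*w + 10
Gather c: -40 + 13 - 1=-28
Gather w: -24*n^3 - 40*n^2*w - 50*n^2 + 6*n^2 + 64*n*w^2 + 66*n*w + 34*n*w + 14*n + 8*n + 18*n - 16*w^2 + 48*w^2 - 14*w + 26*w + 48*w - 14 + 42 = -24*n^3 - 44*n^2 + 40*n + w^2*(64*n + 32) + w*(-40*n^2 + 100*n + 60) + 28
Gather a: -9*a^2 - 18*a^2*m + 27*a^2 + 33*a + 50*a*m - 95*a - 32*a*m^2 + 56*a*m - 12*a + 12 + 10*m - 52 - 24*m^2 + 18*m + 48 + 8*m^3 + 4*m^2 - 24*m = a^2*(18 - 18*m) + a*(-32*m^2 + 106*m - 74) + 8*m^3 - 20*m^2 + 4*m + 8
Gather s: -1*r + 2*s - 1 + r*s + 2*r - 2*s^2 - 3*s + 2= r - 2*s^2 + s*(r - 1) + 1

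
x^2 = x^2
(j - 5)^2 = j^2 - 10*j + 25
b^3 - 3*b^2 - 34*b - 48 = (b - 8)*(b + 2)*(b + 3)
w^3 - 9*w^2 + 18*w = w*(w - 6)*(w - 3)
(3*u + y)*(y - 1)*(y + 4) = 3*u*y^2 + 9*u*y - 12*u + y^3 + 3*y^2 - 4*y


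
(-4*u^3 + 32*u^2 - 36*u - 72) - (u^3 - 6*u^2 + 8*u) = -5*u^3 + 38*u^2 - 44*u - 72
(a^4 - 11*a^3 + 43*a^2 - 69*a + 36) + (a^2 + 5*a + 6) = a^4 - 11*a^3 + 44*a^2 - 64*a + 42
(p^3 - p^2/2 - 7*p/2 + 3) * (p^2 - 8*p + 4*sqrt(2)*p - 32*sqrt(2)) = p^5 - 17*p^4/2 + 4*sqrt(2)*p^4 - 34*sqrt(2)*p^3 + p^3/2 + 2*sqrt(2)*p^2 + 31*p^2 - 24*p + 124*sqrt(2)*p - 96*sqrt(2)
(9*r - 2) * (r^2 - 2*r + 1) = 9*r^3 - 20*r^2 + 13*r - 2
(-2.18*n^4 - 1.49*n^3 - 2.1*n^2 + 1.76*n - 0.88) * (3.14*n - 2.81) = -6.8452*n^5 + 1.4472*n^4 - 2.4071*n^3 + 11.4274*n^2 - 7.7088*n + 2.4728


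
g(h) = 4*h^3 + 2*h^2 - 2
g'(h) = 12*h^2 + 4*h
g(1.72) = 24.27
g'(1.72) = 42.38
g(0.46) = -1.19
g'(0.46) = 4.38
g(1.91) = 33.17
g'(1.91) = 51.42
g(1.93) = 34.21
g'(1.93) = 52.42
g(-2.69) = -65.39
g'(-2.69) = 76.07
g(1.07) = 5.19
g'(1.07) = 18.02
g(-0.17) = -1.96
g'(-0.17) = -0.33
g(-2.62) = -60.21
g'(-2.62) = 71.89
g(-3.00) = -92.00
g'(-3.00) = 96.00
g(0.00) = -2.00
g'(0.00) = 0.00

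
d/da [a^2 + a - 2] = 2*a + 1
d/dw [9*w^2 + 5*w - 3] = 18*w + 5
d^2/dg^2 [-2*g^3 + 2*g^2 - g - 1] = 4 - 12*g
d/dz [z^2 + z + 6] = 2*z + 1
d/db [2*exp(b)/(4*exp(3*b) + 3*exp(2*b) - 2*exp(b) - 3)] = (-16*exp(3*b) - 6*exp(2*b) - 6)*exp(b)/(16*exp(6*b) + 24*exp(5*b) - 7*exp(4*b) - 36*exp(3*b) - 14*exp(2*b) + 12*exp(b) + 9)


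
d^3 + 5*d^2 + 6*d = d*(d + 2)*(d + 3)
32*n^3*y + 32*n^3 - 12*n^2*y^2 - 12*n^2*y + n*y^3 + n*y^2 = (-8*n + y)*(-4*n + y)*(n*y + n)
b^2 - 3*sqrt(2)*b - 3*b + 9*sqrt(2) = (b - 3)*(b - 3*sqrt(2))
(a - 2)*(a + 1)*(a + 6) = a^3 + 5*a^2 - 8*a - 12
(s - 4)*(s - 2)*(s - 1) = s^3 - 7*s^2 + 14*s - 8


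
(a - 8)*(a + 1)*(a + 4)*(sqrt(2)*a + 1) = sqrt(2)*a^4 - 3*sqrt(2)*a^3 + a^3 - 36*sqrt(2)*a^2 - 3*a^2 - 32*sqrt(2)*a - 36*a - 32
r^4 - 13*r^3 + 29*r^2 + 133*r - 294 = (r - 7)^2*(r - 2)*(r + 3)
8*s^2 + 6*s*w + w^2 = (2*s + w)*(4*s + w)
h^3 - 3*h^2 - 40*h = h*(h - 8)*(h + 5)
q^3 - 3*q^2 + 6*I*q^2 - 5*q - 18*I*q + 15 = (q - 3)*(q + I)*(q + 5*I)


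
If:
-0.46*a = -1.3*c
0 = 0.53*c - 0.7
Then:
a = 3.73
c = 1.32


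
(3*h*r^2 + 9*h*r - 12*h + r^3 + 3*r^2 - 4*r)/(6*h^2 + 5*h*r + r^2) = (r^2 + 3*r - 4)/(2*h + r)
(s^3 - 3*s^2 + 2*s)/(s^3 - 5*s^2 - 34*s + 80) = s*(s - 1)/(s^2 - 3*s - 40)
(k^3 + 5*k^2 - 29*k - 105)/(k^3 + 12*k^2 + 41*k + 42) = (k - 5)/(k + 2)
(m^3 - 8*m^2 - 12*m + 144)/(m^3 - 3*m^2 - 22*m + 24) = (m - 6)/(m - 1)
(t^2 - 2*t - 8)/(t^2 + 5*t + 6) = (t - 4)/(t + 3)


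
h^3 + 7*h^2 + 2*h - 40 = (h - 2)*(h + 4)*(h + 5)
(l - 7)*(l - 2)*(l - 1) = l^3 - 10*l^2 + 23*l - 14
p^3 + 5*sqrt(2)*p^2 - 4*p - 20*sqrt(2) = (p - 2)*(p + 2)*(p + 5*sqrt(2))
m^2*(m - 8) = m^3 - 8*m^2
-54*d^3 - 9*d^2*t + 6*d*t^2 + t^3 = (-3*d + t)*(3*d + t)*(6*d + t)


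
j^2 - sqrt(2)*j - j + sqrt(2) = (j - 1)*(j - sqrt(2))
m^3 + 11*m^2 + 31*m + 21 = (m + 1)*(m + 3)*(m + 7)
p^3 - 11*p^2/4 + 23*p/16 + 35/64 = (p - 7/4)*(p - 5/4)*(p + 1/4)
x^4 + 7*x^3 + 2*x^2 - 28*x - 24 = (x - 2)*(x + 1)*(x + 2)*(x + 6)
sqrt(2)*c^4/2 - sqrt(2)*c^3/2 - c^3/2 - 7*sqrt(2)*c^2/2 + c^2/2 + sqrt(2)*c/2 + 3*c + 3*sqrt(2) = (c - 3)*(c + 2)*(c - sqrt(2))*(sqrt(2)*c/2 + 1/2)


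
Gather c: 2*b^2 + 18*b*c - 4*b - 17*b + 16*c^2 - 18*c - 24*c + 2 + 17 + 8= 2*b^2 - 21*b + 16*c^2 + c*(18*b - 42) + 27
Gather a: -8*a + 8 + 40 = 48 - 8*a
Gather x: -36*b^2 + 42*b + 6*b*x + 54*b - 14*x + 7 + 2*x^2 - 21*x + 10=-36*b^2 + 96*b + 2*x^2 + x*(6*b - 35) + 17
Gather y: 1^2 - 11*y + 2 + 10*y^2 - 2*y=10*y^2 - 13*y + 3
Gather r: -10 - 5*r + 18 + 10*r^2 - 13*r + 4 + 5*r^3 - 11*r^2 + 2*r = 5*r^3 - r^2 - 16*r + 12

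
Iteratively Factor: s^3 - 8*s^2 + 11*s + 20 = (s - 4)*(s^2 - 4*s - 5) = (s - 4)*(s + 1)*(s - 5)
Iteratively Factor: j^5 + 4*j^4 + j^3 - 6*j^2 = (j + 2)*(j^4 + 2*j^3 - 3*j^2) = (j + 2)*(j + 3)*(j^3 - j^2) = (j - 1)*(j + 2)*(j + 3)*(j^2) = j*(j - 1)*(j + 2)*(j + 3)*(j)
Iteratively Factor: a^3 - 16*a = (a + 4)*(a^2 - 4*a) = a*(a + 4)*(a - 4)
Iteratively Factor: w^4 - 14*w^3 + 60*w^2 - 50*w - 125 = (w - 5)*(w^3 - 9*w^2 + 15*w + 25) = (w - 5)^2*(w^2 - 4*w - 5) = (w - 5)^3*(w + 1)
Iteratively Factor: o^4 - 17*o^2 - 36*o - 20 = (o + 2)*(o^3 - 2*o^2 - 13*o - 10) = (o + 1)*(o + 2)*(o^2 - 3*o - 10) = (o + 1)*(o + 2)^2*(o - 5)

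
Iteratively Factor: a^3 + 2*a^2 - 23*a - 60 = (a + 3)*(a^2 - a - 20) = (a + 3)*(a + 4)*(a - 5)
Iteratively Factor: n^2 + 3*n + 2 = (n + 1)*(n + 2)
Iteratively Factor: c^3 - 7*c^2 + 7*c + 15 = (c - 5)*(c^2 - 2*c - 3) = (c - 5)*(c + 1)*(c - 3)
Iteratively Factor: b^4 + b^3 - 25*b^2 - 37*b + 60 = (b + 4)*(b^3 - 3*b^2 - 13*b + 15) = (b + 3)*(b + 4)*(b^2 - 6*b + 5) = (b - 1)*(b + 3)*(b + 4)*(b - 5)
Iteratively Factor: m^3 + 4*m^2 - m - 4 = (m + 4)*(m^2 - 1) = (m - 1)*(m + 4)*(m + 1)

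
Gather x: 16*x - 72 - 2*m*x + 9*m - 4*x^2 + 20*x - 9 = 9*m - 4*x^2 + x*(36 - 2*m) - 81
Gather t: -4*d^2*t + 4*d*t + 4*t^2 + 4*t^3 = 4*t^3 + 4*t^2 + t*(-4*d^2 + 4*d)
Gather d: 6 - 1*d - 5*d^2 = -5*d^2 - d + 6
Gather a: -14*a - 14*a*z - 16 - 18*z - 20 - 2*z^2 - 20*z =a*(-14*z - 14) - 2*z^2 - 38*z - 36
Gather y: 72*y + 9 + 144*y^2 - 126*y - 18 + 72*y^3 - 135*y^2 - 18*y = 72*y^3 + 9*y^2 - 72*y - 9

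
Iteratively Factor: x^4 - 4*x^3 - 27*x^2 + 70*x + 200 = (x - 5)*(x^3 + x^2 - 22*x - 40) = (x - 5)*(x + 4)*(x^2 - 3*x - 10) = (x - 5)*(x + 2)*(x + 4)*(x - 5)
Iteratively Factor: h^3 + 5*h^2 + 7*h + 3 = (h + 1)*(h^2 + 4*h + 3) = (h + 1)*(h + 3)*(h + 1)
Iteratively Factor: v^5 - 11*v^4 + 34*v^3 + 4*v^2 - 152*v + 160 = (v - 5)*(v^4 - 6*v^3 + 4*v^2 + 24*v - 32) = (v - 5)*(v - 4)*(v^3 - 2*v^2 - 4*v + 8) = (v - 5)*(v - 4)*(v - 2)*(v^2 - 4) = (v - 5)*(v - 4)*(v - 2)*(v + 2)*(v - 2)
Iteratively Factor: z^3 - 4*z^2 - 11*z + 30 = (z + 3)*(z^2 - 7*z + 10) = (z - 5)*(z + 3)*(z - 2)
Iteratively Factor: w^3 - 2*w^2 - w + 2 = (w - 2)*(w^2 - 1) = (w - 2)*(w - 1)*(w + 1)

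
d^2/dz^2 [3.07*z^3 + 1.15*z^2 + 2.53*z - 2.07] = 18.42*z + 2.3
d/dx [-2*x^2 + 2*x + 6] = 2 - 4*x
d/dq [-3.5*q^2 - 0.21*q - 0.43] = -7.0*q - 0.21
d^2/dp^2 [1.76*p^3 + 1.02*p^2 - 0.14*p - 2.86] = 10.56*p + 2.04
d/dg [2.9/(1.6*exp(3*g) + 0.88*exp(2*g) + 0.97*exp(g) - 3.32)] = (-13.92*exp(2*g) - 5.104*exp(g) - 2.813)*exp(g)/(1.6*exp(3*g) + 0.88*exp(2*g) + 0.97*exp(g) - 3.32)^2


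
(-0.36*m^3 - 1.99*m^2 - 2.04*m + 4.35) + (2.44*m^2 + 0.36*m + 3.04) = -0.36*m^3 + 0.45*m^2 - 1.68*m + 7.39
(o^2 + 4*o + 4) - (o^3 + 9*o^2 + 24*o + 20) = -o^3 - 8*o^2 - 20*o - 16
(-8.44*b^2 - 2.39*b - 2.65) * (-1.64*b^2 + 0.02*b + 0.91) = 13.8416*b^4 + 3.7508*b^3 - 3.3822*b^2 - 2.2279*b - 2.4115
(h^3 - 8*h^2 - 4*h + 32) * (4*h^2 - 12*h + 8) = 4*h^5 - 44*h^4 + 88*h^3 + 112*h^2 - 416*h + 256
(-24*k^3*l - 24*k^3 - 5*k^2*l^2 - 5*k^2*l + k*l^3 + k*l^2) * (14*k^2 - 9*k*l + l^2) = -336*k^5*l - 336*k^5 + 146*k^4*l^2 + 146*k^4*l + 35*k^3*l^3 + 35*k^3*l^2 - 14*k^2*l^4 - 14*k^2*l^3 + k*l^5 + k*l^4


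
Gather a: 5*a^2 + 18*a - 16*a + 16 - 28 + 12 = 5*a^2 + 2*a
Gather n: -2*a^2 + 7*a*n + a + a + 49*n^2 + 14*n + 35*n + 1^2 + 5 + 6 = -2*a^2 + 2*a + 49*n^2 + n*(7*a + 49) + 12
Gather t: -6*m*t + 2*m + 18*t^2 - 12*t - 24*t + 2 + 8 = 2*m + 18*t^2 + t*(-6*m - 36) + 10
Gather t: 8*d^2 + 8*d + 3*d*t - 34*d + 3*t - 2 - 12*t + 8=8*d^2 - 26*d + t*(3*d - 9) + 6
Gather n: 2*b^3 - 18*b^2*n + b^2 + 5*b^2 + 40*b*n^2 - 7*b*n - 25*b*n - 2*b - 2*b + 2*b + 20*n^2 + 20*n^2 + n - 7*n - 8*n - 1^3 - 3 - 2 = 2*b^3 + 6*b^2 - 2*b + n^2*(40*b + 40) + n*(-18*b^2 - 32*b - 14) - 6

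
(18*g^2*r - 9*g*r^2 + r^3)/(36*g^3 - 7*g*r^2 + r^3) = r/(2*g + r)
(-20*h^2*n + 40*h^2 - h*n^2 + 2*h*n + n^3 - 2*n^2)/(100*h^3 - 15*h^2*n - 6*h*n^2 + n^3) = (2 - n)/(5*h - n)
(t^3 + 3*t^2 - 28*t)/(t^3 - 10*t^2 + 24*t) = (t + 7)/(t - 6)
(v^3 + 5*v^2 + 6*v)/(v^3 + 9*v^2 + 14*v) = (v + 3)/(v + 7)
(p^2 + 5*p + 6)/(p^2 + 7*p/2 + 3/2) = 2*(p + 2)/(2*p + 1)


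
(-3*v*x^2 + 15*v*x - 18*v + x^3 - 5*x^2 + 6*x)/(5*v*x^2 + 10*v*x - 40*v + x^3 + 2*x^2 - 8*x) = (-3*v*x + 9*v + x^2 - 3*x)/(5*v*x + 20*v + x^2 + 4*x)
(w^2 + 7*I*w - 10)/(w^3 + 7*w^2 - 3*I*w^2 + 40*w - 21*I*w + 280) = (w + 2*I)/(w^2 + w*(7 - 8*I) - 56*I)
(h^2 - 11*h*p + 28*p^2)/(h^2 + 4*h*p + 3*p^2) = (h^2 - 11*h*p + 28*p^2)/(h^2 + 4*h*p + 3*p^2)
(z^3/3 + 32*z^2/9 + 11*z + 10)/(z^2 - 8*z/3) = (z^3 + 32*z^2/3 + 33*z + 30)/(z*(3*z - 8))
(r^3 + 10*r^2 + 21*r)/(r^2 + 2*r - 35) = r*(r + 3)/(r - 5)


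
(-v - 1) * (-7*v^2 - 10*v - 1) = 7*v^3 + 17*v^2 + 11*v + 1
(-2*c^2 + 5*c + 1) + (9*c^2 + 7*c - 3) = 7*c^2 + 12*c - 2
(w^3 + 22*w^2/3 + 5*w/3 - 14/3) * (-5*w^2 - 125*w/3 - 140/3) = -5*w^5 - 235*w^4/3 - 3245*w^3/9 - 1165*w^2/3 + 350*w/3 + 1960/9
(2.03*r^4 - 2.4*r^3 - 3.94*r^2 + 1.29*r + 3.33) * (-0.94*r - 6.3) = -1.9082*r^5 - 10.533*r^4 + 18.8236*r^3 + 23.6094*r^2 - 11.2572*r - 20.979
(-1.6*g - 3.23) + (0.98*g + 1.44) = -0.62*g - 1.79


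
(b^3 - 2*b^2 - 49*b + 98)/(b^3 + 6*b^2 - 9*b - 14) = (b - 7)/(b + 1)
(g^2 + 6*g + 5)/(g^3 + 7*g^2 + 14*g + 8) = (g + 5)/(g^2 + 6*g + 8)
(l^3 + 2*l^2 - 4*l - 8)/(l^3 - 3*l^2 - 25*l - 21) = (-l^3 - 2*l^2 + 4*l + 8)/(-l^3 + 3*l^2 + 25*l + 21)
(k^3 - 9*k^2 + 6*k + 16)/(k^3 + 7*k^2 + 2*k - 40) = (k^2 - 7*k - 8)/(k^2 + 9*k + 20)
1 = 1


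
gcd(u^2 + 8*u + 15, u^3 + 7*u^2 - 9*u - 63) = u + 3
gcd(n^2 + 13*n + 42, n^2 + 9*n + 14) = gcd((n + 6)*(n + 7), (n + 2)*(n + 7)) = n + 7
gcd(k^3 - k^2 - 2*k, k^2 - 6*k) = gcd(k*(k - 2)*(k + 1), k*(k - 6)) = k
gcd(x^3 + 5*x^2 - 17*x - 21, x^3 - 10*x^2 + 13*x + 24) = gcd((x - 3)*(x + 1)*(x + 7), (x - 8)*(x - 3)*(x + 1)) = x^2 - 2*x - 3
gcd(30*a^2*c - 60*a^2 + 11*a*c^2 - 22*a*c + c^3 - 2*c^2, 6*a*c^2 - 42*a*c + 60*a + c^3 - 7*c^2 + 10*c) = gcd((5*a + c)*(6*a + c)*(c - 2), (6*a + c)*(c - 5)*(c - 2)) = 6*a*c - 12*a + c^2 - 2*c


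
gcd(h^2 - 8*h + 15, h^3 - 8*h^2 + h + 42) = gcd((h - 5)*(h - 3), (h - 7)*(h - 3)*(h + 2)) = h - 3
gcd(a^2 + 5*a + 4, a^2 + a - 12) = a + 4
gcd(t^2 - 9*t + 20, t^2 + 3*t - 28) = t - 4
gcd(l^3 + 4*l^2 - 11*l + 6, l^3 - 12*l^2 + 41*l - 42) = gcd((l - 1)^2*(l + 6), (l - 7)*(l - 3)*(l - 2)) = 1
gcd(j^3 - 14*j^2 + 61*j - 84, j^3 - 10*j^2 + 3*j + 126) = j - 7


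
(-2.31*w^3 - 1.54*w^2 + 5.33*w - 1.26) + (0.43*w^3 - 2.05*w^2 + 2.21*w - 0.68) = -1.88*w^3 - 3.59*w^2 + 7.54*w - 1.94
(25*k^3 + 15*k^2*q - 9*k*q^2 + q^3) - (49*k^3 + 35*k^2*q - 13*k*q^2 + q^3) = -24*k^3 - 20*k^2*q + 4*k*q^2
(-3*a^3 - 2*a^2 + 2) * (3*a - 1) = -9*a^4 - 3*a^3 + 2*a^2 + 6*a - 2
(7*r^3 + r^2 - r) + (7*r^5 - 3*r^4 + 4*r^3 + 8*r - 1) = 7*r^5 - 3*r^4 + 11*r^3 + r^2 + 7*r - 1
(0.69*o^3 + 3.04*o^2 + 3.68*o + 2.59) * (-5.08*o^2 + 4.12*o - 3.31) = -3.5052*o^5 - 12.6004*o^4 - 8.4535*o^3 - 8.058*o^2 - 1.51*o - 8.5729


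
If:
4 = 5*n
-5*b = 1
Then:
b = -1/5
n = 4/5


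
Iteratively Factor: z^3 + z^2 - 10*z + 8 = (z - 1)*(z^2 + 2*z - 8) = (z - 1)*(z + 4)*(z - 2)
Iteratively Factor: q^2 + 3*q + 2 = (q + 1)*(q + 2)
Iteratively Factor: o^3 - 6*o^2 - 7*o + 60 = (o - 5)*(o^2 - o - 12) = (o - 5)*(o + 3)*(o - 4)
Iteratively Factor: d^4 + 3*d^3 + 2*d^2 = (d + 2)*(d^3 + d^2) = d*(d + 2)*(d^2 + d) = d*(d + 1)*(d + 2)*(d)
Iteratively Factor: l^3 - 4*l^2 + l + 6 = (l - 2)*(l^2 - 2*l - 3) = (l - 3)*(l - 2)*(l + 1)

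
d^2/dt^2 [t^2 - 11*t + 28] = 2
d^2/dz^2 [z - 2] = 0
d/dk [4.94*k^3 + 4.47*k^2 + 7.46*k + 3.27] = 14.82*k^2 + 8.94*k + 7.46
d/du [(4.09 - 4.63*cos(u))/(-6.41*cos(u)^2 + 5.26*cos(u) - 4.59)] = (29.6783*cos(u)^2 - 52.4338*cos(u) + 0.261699999999998)*sin(u)/(41.0881*cos(u)^4 - 67.4332*cos(u)^3 + 86.5114*cos(u)^2 - 48.2868*cos(u) + 21.0681)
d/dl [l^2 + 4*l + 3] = 2*l + 4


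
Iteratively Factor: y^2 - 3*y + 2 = (y - 1)*(y - 2)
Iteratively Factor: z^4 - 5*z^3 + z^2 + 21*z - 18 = (z - 3)*(z^3 - 2*z^2 - 5*z + 6) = (z - 3)^2*(z^2 + z - 2) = (z - 3)^2*(z - 1)*(z + 2)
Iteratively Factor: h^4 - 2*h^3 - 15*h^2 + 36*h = (h + 4)*(h^3 - 6*h^2 + 9*h) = (h - 3)*(h + 4)*(h^2 - 3*h) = (h - 3)^2*(h + 4)*(h)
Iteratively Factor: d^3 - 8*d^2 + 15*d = (d)*(d^2 - 8*d + 15) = d*(d - 3)*(d - 5)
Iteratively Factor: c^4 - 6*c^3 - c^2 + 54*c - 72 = (c - 4)*(c^3 - 2*c^2 - 9*c + 18) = (c - 4)*(c + 3)*(c^2 - 5*c + 6) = (c - 4)*(c - 3)*(c + 3)*(c - 2)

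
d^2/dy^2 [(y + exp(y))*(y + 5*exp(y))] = 6*y*exp(y) + 20*exp(2*y) + 12*exp(y) + 2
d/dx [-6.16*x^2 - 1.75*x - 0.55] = -12.32*x - 1.75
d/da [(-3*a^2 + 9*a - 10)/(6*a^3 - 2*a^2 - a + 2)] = (18*a^4 - 108*a^3 + 201*a^2 - 52*a + 8)/(36*a^6 - 24*a^5 - 8*a^4 + 28*a^3 - 7*a^2 - 4*a + 4)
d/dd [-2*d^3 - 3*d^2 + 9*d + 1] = -6*d^2 - 6*d + 9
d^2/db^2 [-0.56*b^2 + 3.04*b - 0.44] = -1.12000000000000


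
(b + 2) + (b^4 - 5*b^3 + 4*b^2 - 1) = b^4 - 5*b^3 + 4*b^2 + b + 1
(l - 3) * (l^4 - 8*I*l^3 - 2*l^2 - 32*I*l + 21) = l^5 - 3*l^4 - 8*I*l^4 - 2*l^3 + 24*I*l^3 + 6*l^2 - 32*I*l^2 + 21*l + 96*I*l - 63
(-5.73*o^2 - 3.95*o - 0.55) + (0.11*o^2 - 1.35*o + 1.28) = -5.62*o^2 - 5.3*o + 0.73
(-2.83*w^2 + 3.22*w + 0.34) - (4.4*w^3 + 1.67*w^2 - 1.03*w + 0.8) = -4.4*w^3 - 4.5*w^2 + 4.25*w - 0.46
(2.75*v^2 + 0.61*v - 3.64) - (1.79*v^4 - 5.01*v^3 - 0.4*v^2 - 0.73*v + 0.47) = -1.79*v^4 + 5.01*v^3 + 3.15*v^2 + 1.34*v - 4.11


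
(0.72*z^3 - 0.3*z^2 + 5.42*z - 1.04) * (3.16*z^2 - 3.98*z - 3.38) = 2.2752*z^5 - 3.8136*z^4 + 15.8876*z^3 - 23.844*z^2 - 14.1804*z + 3.5152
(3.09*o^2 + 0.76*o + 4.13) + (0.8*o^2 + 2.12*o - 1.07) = 3.89*o^2 + 2.88*o + 3.06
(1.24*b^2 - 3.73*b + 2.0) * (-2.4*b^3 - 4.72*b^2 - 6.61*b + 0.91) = -2.976*b^5 + 3.0992*b^4 + 4.6092*b^3 + 16.3437*b^2 - 16.6143*b + 1.82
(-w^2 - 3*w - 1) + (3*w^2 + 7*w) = 2*w^2 + 4*w - 1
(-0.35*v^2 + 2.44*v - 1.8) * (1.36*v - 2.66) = -0.476*v^3 + 4.2494*v^2 - 8.9384*v + 4.788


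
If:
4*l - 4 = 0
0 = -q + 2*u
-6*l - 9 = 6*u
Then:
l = 1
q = -5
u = -5/2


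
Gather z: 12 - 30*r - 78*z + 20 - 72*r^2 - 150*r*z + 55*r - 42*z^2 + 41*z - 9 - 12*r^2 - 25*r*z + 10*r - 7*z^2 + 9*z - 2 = -84*r^2 + 35*r - 49*z^2 + z*(-175*r - 28) + 21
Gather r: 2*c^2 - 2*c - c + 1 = 2*c^2 - 3*c + 1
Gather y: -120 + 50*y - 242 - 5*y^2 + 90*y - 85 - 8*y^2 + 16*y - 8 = -13*y^2 + 156*y - 455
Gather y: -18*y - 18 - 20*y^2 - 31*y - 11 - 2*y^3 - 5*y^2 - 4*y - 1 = -2*y^3 - 25*y^2 - 53*y - 30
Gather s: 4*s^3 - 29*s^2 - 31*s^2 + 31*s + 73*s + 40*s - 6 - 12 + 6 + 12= 4*s^3 - 60*s^2 + 144*s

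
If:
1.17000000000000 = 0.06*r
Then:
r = 19.50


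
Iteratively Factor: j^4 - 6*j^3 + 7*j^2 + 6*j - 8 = (j - 1)*(j^3 - 5*j^2 + 2*j + 8) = (j - 4)*(j - 1)*(j^2 - j - 2) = (j - 4)*(j - 1)*(j + 1)*(j - 2)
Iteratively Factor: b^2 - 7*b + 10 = (b - 5)*(b - 2)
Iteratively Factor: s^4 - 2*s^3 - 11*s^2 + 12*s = (s - 1)*(s^3 - s^2 - 12*s) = (s - 4)*(s - 1)*(s^2 + 3*s) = s*(s - 4)*(s - 1)*(s + 3)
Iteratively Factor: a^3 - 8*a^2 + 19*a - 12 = (a - 4)*(a^2 - 4*a + 3) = (a - 4)*(a - 1)*(a - 3)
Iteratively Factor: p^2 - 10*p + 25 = (p - 5)*(p - 5)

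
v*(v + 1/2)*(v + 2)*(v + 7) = v^4 + 19*v^3/2 + 37*v^2/2 + 7*v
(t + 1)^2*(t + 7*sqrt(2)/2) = t^3 + 2*t^2 + 7*sqrt(2)*t^2/2 + t + 7*sqrt(2)*t + 7*sqrt(2)/2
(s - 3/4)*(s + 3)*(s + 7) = s^3 + 37*s^2/4 + 27*s/2 - 63/4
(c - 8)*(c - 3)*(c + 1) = c^3 - 10*c^2 + 13*c + 24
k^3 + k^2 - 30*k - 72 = (k - 6)*(k + 3)*(k + 4)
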